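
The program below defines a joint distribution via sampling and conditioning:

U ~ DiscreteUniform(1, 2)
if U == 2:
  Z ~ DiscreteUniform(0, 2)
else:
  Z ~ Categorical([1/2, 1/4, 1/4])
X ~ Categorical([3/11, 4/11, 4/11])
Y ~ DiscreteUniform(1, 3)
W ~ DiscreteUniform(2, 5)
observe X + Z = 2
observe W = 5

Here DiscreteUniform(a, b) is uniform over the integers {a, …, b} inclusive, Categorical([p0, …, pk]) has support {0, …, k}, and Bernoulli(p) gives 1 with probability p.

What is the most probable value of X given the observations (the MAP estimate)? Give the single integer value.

argmax_v P(X = v | obs) = 2

Enumerate traces; 18 have nonzero weight after conditioning:
  (U=1, Z=0, X=2, Y=1, W=5) weight 1/132
  (U=1, Z=0, X=2, Y=2, W=5) weight 1/132
  (U=1, Z=0, X=2, Y=3, W=5) weight 1/132
  (U=1, Z=1, X=1, Y=1, W=5) weight 1/264
  (U=1, Z=1, X=1, Y=2, W=5) weight 1/264
  (U=1, Z=1, X=1, Y=3, W=5) weight 1/264
  (U=1, Z=2, X=0, Y=1, W=5) weight 1/352
  (U=1, Z=2, X=0, Y=2, W=5) weight 1/352
  … 10 more
Group by X:
  weight(X=0) = 7/352
  weight(X=1) = 7/264
  weight(X=2) = 5/132
Total weight = 7/352 + 7/264 + 5/132 = 89/1056
P(X=0 | obs) = 7/352 / 89/1056 = 21/89
P(X=1 | obs) = 7/264 / 89/1056 = 28/89
P(X=2 | obs) = 5/132 / 89/1056 = 40/89
argmax = 2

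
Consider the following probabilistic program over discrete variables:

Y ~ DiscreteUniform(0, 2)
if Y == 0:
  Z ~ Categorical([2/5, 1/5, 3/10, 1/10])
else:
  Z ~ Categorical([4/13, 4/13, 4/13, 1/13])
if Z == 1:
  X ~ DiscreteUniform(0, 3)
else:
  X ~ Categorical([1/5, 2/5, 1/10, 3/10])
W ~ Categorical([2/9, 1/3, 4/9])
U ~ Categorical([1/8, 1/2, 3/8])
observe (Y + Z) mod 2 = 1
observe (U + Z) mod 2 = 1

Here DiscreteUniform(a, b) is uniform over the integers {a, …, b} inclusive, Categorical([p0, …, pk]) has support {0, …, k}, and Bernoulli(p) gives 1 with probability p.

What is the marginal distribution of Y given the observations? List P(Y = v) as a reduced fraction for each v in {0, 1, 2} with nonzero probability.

P(Y=0) = 3/13, P(Y=1) = 80/169, P(Y=2) = 50/169

Enumerate traces; 120 have nonzero weight after conditioning:
  (Y=0, Z=1, X=0, W=0, U=0) weight 1/2160
  (Y=0, Z=1, X=0, W=0, U=2) weight 1/720
  (Y=0, Z=1, X=0, W=1, U=0) weight 1/1440
  (Y=0, Z=1, X=0, W=1, U=2) weight 1/480
  (Y=0, Z=1, X=0, W=2, U=0) weight 1/1080
  (Y=0, Z=1, X=0, W=2, U=2) weight 1/360
  (Y=0, Z=1, X=1, W=0, U=0) weight 1/2160
  (Y=0, Z=1, X=1, W=0, U=2) weight 1/720
  (Y=1, Z=0, X=0, W=0, U=1) weight 4/1755
  (Y=2, Z=1, X=0, W=0, U=0) weight 1/1404
  … 110 more
Group by Y:
  weight(Y=0) = 1/20
  weight(Y=1) = 4/39
  weight(Y=2) = 5/78
Total weight = 1/20 + 4/39 + 5/78 = 13/60
P(Y=0 | obs) = 1/20 / 13/60 = 3/13
P(Y=1 | obs) = 4/39 / 13/60 = 80/169
P(Y=2 | obs) = 5/78 / 13/60 = 50/169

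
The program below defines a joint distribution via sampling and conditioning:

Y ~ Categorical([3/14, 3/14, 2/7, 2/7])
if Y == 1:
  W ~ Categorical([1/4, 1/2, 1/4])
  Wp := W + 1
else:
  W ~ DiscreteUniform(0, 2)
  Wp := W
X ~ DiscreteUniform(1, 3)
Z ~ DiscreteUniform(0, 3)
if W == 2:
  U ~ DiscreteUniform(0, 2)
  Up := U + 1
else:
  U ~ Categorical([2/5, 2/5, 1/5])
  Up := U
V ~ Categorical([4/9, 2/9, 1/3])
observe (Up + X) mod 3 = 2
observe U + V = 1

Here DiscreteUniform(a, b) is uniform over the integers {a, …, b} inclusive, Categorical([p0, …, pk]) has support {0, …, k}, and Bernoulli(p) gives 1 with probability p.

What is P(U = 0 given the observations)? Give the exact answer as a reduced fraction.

P(U = 0 | obs) = 1/3

Enumerate traces; 96 have nonzero weight after conditioning:
  (Y=0, W=0, X=1, Z=0, U=1, V=0) weight 1/945
  (Y=0, W=0, X=1, Z=1, U=1, V=0) weight 1/945
  (Y=0, W=0, X=1, Z=2, U=1, V=0) weight 1/945
  (Y=0, W=0, X=1, Z=3, U=1, V=0) weight 1/945
  (Y=0, W=0, X=2, Z=0, U=0, V=1) weight 1/1890
  (Y=0, W=0, X=2, Z=1, U=0, V=1) weight 1/1890
  (Y=0, W=0, X=2, Z=2, U=0, V=1) weight 1/1890
  (Y=0, W=0, X=2, Z=3, U=0, V=1) weight 1/1890
  … 88 more
Group by U:
  weight(U=0) = 191/6804
  weight(U=1) = 191/3402
Total weight = 191/6804 + 191/3402 = 191/2268
P(U=0 | obs) = 191/6804 / 191/2268 = 1/3
P(U=1 | obs) = 191/3402 / 191/2268 = 2/3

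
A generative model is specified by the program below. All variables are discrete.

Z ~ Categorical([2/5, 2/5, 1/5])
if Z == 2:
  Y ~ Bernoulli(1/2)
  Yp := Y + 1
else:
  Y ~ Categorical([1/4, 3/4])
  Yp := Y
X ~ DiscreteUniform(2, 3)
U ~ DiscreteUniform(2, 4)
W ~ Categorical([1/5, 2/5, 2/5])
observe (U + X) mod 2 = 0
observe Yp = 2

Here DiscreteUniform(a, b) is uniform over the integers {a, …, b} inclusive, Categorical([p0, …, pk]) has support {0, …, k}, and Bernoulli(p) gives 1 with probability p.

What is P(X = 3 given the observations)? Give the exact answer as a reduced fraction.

Enumerate traces; 9 have nonzero weight after conditioning:
  (Z=2, Y=1, X=2, U=2, W=0) weight 1/300
  (Z=2, Y=1, X=2, U=2, W=1) weight 1/150
  (Z=2, Y=1, X=2, U=2, W=2) weight 1/150
  (Z=2, Y=1, X=2, U=4, W=0) weight 1/300
  (Z=2, Y=1, X=2, U=4, W=1) weight 1/150
  (Z=2, Y=1, X=2, U=4, W=2) weight 1/150
  (Z=2, Y=1, X=3, U=3, W=0) weight 1/300
  (Z=2, Y=1, X=3, U=3, W=1) weight 1/150
  … 1 more
Group by X:
  weight(X=2) = 1/30
  weight(X=3) = 1/60
Total weight = 1/30 + 1/60 = 1/20
P(X=2 | obs) = 1/30 / 1/20 = 2/3
P(X=3 | obs) = 1/60 / 1/20 = 1/3

P(X = 3 | obs) = 1/3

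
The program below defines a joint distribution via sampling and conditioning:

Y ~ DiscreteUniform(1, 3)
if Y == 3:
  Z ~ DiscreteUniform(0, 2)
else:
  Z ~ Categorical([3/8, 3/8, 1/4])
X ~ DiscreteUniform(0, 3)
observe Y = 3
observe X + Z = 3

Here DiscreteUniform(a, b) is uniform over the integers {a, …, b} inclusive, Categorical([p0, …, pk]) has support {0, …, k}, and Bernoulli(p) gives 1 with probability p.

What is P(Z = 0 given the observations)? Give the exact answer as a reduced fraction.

Enumerate traces; 3 have nonzero weight after conditioning:
  (Y=3, Z=0, X=3) weight 1/36
  (Y=3, Z=1, X=2) weight 1/36
  (Y=3, Z=2, X=1) weight 1/36
Group by Z:
  weight(Z=0) = 1/36
  weight(Z=1) = 1/36
  weight(Z=2) = 1/36
Total weight = 1/36 + 1/36 + 1/36 = 1/12
P(Z=0 | obs) = 1/36 / 1/12 = 1/3
P(Z=1 | obs) = 1/36 / 1/12 = 1/3
P(Z=2 | obs) = 1/36 / 1/12 = 1/3

P(Z = 0 | obs) = 1/3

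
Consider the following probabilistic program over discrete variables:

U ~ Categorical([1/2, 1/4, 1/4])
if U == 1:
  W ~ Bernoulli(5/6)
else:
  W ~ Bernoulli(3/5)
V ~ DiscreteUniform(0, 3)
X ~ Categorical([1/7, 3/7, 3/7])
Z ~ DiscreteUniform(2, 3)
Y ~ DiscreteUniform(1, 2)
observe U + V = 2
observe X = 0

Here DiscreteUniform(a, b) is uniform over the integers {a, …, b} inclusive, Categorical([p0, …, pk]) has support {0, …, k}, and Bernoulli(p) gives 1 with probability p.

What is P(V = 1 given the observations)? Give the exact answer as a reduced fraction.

Enumerate traces; 24 have nonzero weight after conditioning:
  (U=0, W=0, V=2, X=0, Z=2, Y=1) weight 1/560
  (U=0, W=0, V=2, X=0, Z=2, Y=2) weight 1/560
  (U=0, W=0, V=2, X=0, Z=3, Y=1) weight 1/560
  (U=0, W=0, V=2, X=0, Z=3, Y=2) weight 1/560
  (U=0, W=1, V=2, X=0, Z=2, Y=1) weight 3/1120
  (U=0, W=1, V=2, X=0, Z=2, Y=2) weight 3/1120
  (U=0, W=1, V=2, X=0, Z=3, Y=1) weight 3/1120
  (U=0, W=1, V=2, X=0, Z=3, Y=2) weight 3/1120
  (U=1, W=0, V=1, X=0, Z=2, Y=1) weight 1/2688
  (U=2, W=0, V=0, X=0, Z=2, Y=1) weight 1/1120
  … 14 more
Group by V:
  weight(V=0) = 1/112
  weight(V=1) = 1/112
  weight(V=2) = 1/56
Total weight = 1/112 + 1/112 + 1/56 = 1/28
P(V=0 | obs) = 1/112 / 1/28 = 1/4
P(V=1 | obs) = 1/112 / 1/28 = 1/4
P(V=2 | obs) = 1/56 / 1/28 = 1/2

P(V = 1 | obs) = 1/4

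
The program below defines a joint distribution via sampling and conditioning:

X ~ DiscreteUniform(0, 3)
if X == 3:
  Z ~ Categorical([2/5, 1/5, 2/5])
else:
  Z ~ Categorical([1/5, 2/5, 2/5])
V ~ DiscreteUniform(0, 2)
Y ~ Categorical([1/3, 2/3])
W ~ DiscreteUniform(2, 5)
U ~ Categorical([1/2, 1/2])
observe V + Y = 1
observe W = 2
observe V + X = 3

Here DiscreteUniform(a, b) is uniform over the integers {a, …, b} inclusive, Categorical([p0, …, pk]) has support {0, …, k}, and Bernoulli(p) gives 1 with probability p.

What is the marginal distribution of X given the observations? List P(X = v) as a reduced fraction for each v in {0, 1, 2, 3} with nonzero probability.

Enumerate traces; 12 have nonzero weight after conditioning:
  (X=2, Z=0, V=1, Y=0, W=2, U=0) weight 1/1440
  (X=2, Z=0, V=1, Y=0, W=2, U=1) weight 1/1440
  (X=2, Z=1, V=1, Y=0, W=2, U=0) weight 1/720
  (X=2, Z=1, V=1, Y=0, W=2, U=1) weight 1/720
  (X=2, Z=2, V=1, Y=0, W=2, U=0) weight 1/720
  (X=2, Z=2, V=1, Y=0, W=2, U=1) weight 1/720
  (X=3, Z=0, V=0, Y=1, W=2, U=0) weight 1/360
  (X=3, Z=0, V=0, Y=1, W=2, U=1) weight 1/360
  … 4 more
Group by X:
  weight(X=2) = 1/144
  weight(X=3) = 1/72
Total weight = 1/144 + 1/72 = 1/48
P(X=2 | obs) = 1/144 / 1/48 = 1/3
P(X=3 | obs) = 1/72 / 1/48 = 2/3

P(X=2) = 1/3, P(X=3) = 2/3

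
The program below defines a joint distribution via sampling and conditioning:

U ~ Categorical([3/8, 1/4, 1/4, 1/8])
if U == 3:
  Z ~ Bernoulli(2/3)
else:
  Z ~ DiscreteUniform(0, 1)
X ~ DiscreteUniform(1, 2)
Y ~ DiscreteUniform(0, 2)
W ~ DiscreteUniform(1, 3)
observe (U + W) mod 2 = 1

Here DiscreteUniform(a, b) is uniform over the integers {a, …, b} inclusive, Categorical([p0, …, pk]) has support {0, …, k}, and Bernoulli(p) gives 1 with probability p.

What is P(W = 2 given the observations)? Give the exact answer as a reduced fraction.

Enumerate traces; 72 have nonzero weight after conditioning:
  (U=0, Z=0, X=1, Y=0, W=1) weight 1/96
  (U=0, Z=0, X=1, Y=0, W=3) weight 1/96
  (U=0, Z=0, X=1, Y=1, W=1) weight 1/96
  (U=0, Z=0, X=1, Y=1, W=3) weight 1/96
  (U=0, Z=0, X=1, Y=2, W=1) weight 1/96
  (U=0, Z=0, X=1, Y=2, W=3) weight 1/96
  (U=0, Z=0, X=2, Y=0, W=1) weight 1/96
  (U=0, Z=0, X=2, Y=0, W=3) weight 1/96
  (U=1, Z=0, X=1, Y=0, W=2) weight 1/144
  … 63 more
Group by W:
  weight(W=1) = 5/24
  weight(W=2) = 1/8
  weight(W=3) = 5/24
Total weight = 5/24 + 1/8 + 5/24 = 13/24
P(W=1 | obs) = 5/24 / 13/24 = 5/13
P(W=2 | obs) = 1/8 / 13/24 = 3/13
P(W=3 | obs) = 5/24 / 13/24 = 5/13

P(W = 2 | obs) = 3/13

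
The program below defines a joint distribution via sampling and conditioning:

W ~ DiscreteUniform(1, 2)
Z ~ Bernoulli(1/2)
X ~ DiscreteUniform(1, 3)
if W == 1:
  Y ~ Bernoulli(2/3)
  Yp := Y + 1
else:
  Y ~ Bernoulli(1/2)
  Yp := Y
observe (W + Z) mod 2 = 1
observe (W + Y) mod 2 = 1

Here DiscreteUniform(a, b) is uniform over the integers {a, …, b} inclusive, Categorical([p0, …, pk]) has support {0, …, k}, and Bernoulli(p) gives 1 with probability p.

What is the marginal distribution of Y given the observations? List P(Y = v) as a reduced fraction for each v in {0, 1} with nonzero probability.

Enumerate traces; 6 have nonzero weight after conditioning:
  (W=1, Z=0, X=1, Y=0) weight 1/36
  (W=1, Z=0, X=2, Y=0) weight 1/36
  (W=1, Z=0, X=3, Y=0) weight 1/36
  (W=2, Z=1, X=1, Y=1) weight 1/24
  (W=2, Z=1, X=2, Y=1) weight 1/24
  (W=2, Z=1, X=3, Y=1) weight 1/24
Group by Y:
  weight(Y=0) = 1/12
  weight(Y=1) = 1/8
Total weight = 1/12 + 1/8 = 5/24
P(Y=0 | obs) = 1/12 / 5/24 = 2/5
P(Y=1 | obs) = 1/8 / 5/24 = 3/5

P(Y=0) = 2/5, P(Y=1) = 3/5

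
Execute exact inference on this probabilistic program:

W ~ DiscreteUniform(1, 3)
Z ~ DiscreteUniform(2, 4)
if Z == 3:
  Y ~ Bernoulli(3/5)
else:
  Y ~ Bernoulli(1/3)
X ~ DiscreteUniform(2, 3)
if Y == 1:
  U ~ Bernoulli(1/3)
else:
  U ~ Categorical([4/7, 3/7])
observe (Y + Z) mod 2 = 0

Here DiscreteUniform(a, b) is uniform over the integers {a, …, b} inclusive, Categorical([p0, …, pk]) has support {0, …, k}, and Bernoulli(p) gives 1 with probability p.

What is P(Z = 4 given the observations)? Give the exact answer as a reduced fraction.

P(Z = 4 | obs) = 10/29

Enumerate traces; 36 have nonzero weight after conditioning:
  (W=1, Z=2, Y=0, X=2, U=0) weight 4/189
  (W=1, Z=2, Y=0, X=2, U=1) weight 1/63
  (W=1, Z=2, Y=0, X=3, U=0) weight 4/189
  (W=1, Z=2, Y=0, X=3, U=1) weight 1/63
  (W=1, Z=3, Y=1, X=2, U=0) weight 1/45
  (W=1, Z=3, Y=1, X=2, U=1) weight 1/90
  (W=1, Z=3, Y=1, X=3, U=0) weight 1/45
  (W=1, Z=3, Y=1, X=3, U=1) weight 1/90
  (W=1, Z=4, Y=0, X=2, U=0) weight 4/189
  … 27 more
Group by Z:
  weight(Z=2) = 2/9
  weight(Z=3) = 1/5
  weight(Z=4) = 2/9
Total weight = 2/9 + 1/5 + 2/9 = 29/45
P(Z=2 | obs) = 2/9 / 29/45 = 10/29
P(Z=3 | obs) = 1/5 / 29/45 = 9/29
P(Z=4 | obs) = 2/9 / 29/45 = 10/29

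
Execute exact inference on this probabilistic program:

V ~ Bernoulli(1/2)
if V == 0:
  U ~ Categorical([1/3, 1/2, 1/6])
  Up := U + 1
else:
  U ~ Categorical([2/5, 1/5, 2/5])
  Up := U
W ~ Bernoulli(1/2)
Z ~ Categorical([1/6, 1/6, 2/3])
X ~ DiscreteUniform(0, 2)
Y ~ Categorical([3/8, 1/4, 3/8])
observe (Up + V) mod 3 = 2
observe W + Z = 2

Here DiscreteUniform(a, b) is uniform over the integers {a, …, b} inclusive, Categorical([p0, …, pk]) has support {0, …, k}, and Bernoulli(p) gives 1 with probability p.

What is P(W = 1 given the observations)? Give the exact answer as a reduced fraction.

Enumerate traces; 36 have nonzero weight after conditioning:
  (V=0, U=1, W=0, Z=2, X=0, Y=0) weight 1/96
  (V=0, U=1, W=0, Z=2, X=0, Y=1) weight 1/144
  (V=0, U=1, W=0, Z=2, X=0, Y=2) weight 1/96
  (V=0, U=1, W=0, Z=2, X=1, Y=0) weight 1/96
  (V=0, U=1, W=0, Z=2, X=1, Y=1) weight 1/144
  (V=0, U=1, W=0, Z=2, X=1, Y=2) weight 1/96
  (V=0, U=1, W=0, Z=2, X=2, Y=0) weight 1/96
  (V=0, U=1, W=0, Z=2, X=2, Y=1) weight 1/144
  (V=0, U=1, W=1, Z=1, X=0, Y=0) weight 1/384
  … 27 more
Group by W:
  weight(W=0) = 7/60
  weight(W=1) = 7/240
Total weight = 7/60 + 7/240 = 7/48
P(W=0 | obs) = 7/60 / 7/48 = 4/5
P(W=1 | obs) = 7/240 / 7/48 = 1/5

P(W = 1 | obs) = 1/5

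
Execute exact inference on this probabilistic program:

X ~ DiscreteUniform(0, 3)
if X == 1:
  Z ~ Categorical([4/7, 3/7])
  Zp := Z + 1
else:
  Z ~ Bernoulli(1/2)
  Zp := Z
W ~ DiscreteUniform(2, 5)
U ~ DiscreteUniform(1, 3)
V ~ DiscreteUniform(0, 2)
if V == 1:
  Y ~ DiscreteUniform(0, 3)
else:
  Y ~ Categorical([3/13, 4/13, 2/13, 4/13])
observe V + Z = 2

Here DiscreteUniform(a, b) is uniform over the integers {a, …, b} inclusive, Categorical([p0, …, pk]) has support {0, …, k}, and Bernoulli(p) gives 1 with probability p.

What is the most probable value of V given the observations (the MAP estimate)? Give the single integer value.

argmax_v P(V = v | obs) = 2

Enumerate traces; 384 have nonzero weight after conditioning:
  (X=0, Z=0, W=2, U=1, V=2, Y=0) weight 1/1248
  (X=0, Z=0, W=2, U=1, V=2, Y=1) weight 1/936
  (X=0, Z=0, W=2, U=1, V=2, Y=2) weight 1/1872
  (X=0, Z=0, W=2, U=1, V=2, Y=3) weight 1/936
  (X=0, Z=0, W=2, U=2, V=2, Y=0) weight 1/1248
  (X=0, Z=0, W=2, U=2, V=2, Y=1) weight 1/936
  (X=0, Z=0, W=2, U=2, V=2, Y=2) weight 1/1872
  (X=0, Z=0, W=2, U=2, V=2, Y=3) weight 1/936
  (X=0, Z=1, W=2, U=1, V=1, Y=0) weight 1/1152
  … 375 more
Group by V:
  weight(V=1) = 9/56
  weight(V=2) = 29/168
Total weight = 9/56 + 29/168 = 1/3
P(V=1 | obs) = 9/56 / 1/3 = 27/56
P(V=2 | obs) = 29/168 / 1/3 = 29/56
argmax = 2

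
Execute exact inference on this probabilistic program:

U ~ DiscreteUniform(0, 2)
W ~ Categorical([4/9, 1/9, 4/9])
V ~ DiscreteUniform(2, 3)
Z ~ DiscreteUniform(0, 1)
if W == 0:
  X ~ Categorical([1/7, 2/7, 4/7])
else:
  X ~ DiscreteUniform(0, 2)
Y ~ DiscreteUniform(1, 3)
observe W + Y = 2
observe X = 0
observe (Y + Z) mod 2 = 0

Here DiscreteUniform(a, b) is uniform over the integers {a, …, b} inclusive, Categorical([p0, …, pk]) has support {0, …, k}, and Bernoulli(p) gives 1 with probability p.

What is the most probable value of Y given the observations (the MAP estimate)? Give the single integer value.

argmax_v P(Y = v | obs) = 2

Enumerate traces; 12 have nonzero weight after conditioning:
  (U=0, W=0, V=2, Z=0, X=0, Y=2) weight 1/567
  (U=0, W=0, V=3, Z=0, X=0, Y=2) weight 1/567
  (U=0, W=1, V=2, Z=1, X=0, Y=1) weight 1/972
  (U=0, W=1, V=3, Z=1, X=0, Y=1) weight 1/972
  (U=1, W=0, V=2, Z=0, X=0, Y=2) weight 1/567
  (U=1, W=0, V=3, Z=0, X=0, Y=2) weight 1/567
  (U=1, W=1, V=2, Z=1, X=0, Y=1) weight 1/972
  (U=1, W=1, V=3, Z=1, X=0, Y=1) weight 1/972
  … 4 more
Group by Y:
  weight(Y=1) = 1/162
  weight(Y=2) = 2/189
Total weight = 1/162 + 2/189 = 19/1134
P(Y=1 | obs) = 1/162 / 19/1134 = 7/19
P(Y=2 | obs) = 2/189 / 19/1134 = 12/19
argmax = 2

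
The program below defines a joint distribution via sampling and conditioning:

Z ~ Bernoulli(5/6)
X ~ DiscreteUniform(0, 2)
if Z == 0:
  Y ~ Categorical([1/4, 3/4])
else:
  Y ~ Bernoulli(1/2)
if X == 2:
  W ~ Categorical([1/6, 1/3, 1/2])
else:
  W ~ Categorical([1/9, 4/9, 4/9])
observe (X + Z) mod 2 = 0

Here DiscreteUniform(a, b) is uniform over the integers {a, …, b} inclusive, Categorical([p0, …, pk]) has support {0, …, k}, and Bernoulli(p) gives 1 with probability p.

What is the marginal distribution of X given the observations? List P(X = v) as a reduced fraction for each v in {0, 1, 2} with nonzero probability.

Enumerate traces; 18 have nonzero weight after conditioning:
  (Z=0, X=0, Y=0, W=0) weight 1/648
  (Z=0, X=0, Y=0, W=1) weight 1/162
  (Z=0, X=0, Y=0, W=2) weight 1/162
  (Z=0, X=0, Y=1, W=0) weight 1/216
  (Z=0, X=0, Y=1, W=1) weight 1/54
  (Z=0, X=0, Y=1, W=2) weight 1/54
  (Z=0, X=2, Y=0, W=0) weight 1/432
  (Z=0, X=2, Y=0, W=1) weight 1/216
  (Z=1, X=1, Y=0, W=0) weight 5/324
  … 9 more
Group by X:
  weight(X=0) = 1/18
  weight(X=1) = 5/18
  weight(X=2) = 1/18
Total weight = 1/18 + 5/18 + 1/18 = 7/18
P(X=0 | obs) = 1/18 / 7/18 = 1/7
P(X=1 | obs) = 5/18 / 7/18 = 5/7
P(X=2 | obs) = 1/18 / 7/18 = 1/7

P(X=0) = 1/7, P(X=1) = 5/7, P(X=2) = 1/7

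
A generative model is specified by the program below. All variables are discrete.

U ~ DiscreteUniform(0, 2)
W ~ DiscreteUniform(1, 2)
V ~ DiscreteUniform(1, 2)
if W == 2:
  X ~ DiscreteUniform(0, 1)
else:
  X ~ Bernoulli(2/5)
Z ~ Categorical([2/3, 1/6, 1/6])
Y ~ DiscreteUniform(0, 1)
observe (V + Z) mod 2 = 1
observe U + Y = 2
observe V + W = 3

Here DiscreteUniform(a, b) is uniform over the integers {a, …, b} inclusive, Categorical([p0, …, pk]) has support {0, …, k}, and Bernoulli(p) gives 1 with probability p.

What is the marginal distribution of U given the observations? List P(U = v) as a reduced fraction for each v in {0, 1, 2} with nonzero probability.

P(U=1) = 1/2, P(U=2) = 1/2

Enumerate traces; 12 have nonzero weight after conditioning:
  (U=1, W=1, V=2, X=0, Z=1, Y=1) weight 1/240
  (U=1, W=1, V=2, X=1, Z=1, Y=1) weight 1/360
  (U=1, W=2, V=1, X=0, Z=0, Y=1) weight 1/72
  (U=1, W=2, V=1, X=0, Z=2, Y=1) weight 1/288
  (U=1, W=2, V=1, X=1, Z=0, Y=1) weight 1/72
  (U=1, W=2, V=1, X=1, Z=2, Y=1) weight 1/288
  (U=2, W=1, V=2, X=0, Z=1, Y=0) weight 1/240
  (U=2, W=1, V=2, X=1, Z=1, Y=0) weight 1/360
  … 4 more
Group by U:
  weight(U=1) = 1/24
  weight(U=2) = 1/24
Total weight = 1/24 + 1/24 = 1/12
P(U=1 | obs) = 1/24 / 1/12 = 1/2
P(U=2 | obs) = 1/24 / 1/12 = 1/2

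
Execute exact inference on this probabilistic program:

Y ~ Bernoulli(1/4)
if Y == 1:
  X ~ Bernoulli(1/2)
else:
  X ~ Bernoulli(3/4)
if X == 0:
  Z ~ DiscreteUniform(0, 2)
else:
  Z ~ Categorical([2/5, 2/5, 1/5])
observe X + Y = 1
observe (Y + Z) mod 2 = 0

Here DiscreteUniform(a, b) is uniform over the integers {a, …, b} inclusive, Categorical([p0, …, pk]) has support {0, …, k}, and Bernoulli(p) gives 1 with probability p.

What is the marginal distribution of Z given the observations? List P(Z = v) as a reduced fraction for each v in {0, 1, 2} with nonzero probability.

Enumerate traces; 3 have nonzero weight after conditioning:
  (Y=0, X=1, Z=0) weight 9/40
  (Y=0, X=1, Z=2) weight 9/80
  (Y=1, X=0, Z=1) weight 1/24
Group by Z:
  weight(Z=0) = 9/40
  weight(Z=1) = 1/24
  weight(Z=2) = 9/80
Total weight = 9/40 + 1/24 + 9/80 = 91/240
P(Z=0 | obs) = 9/40 / 91/240 = 54/91
P(Z=1 | obs) = 1/24 / 91/240 = 10/91
P(Z=2 | obs) = 9/80 / 91/240 = 27/91

P(Z=0) = 54/91, P(Z=1) = 10/91, P(Z=2) = 27/91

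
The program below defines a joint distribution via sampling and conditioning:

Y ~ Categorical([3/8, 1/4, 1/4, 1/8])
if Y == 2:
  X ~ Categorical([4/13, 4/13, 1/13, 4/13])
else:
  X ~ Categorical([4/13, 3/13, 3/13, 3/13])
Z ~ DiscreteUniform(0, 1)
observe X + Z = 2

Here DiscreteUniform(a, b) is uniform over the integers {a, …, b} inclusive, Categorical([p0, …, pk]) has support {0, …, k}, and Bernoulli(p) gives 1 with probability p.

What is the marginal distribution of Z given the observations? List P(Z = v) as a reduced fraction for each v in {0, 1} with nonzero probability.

P(Z=0) = 10/23, P(Z=1) = 13/23

Enumerate traces; 8 have nonzero weight after conditioning:
  (Y=0, X=1, Z=1) weight 9/208
  (Y=0, X=2, Z=0) weight 9/208
  (Y=1, X=1, Z=1) weight 3/104
  (Y=1, X=2, Z=0) weight 3/104
  (Y=2, X=1, Z=1) weight 1/26
  (Y=2, X=2, Z=0) weight 1/104
  (Y=3, X=1, Z=1) weight 3/208
  (Y=3, X=2, Z=0) weight 3/208
Group by Z:
  weight(Z=0) = 5/52
  weight(Z=1) = 1/8
Total weight = 5/52 + 1/8 = 23/104
P(Z=0 | obs) = 5/52 / 23/104 = 10/23
P(Z=1 | obs) = 1/8 / 23/104 = 13/23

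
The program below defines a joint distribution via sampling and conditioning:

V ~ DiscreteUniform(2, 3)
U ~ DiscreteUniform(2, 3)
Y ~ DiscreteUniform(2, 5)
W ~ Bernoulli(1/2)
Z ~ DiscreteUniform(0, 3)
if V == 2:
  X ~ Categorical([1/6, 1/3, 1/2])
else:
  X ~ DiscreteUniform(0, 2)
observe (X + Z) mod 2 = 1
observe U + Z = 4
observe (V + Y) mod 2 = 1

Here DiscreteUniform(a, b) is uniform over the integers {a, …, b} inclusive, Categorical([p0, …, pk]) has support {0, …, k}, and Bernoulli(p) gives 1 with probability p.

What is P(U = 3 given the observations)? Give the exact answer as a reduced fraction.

Enumerate traces; 24 have nonzero weight after conditioning:
  (V=2, U=2, Y=3, W=0, Z=2, X=1) weight 1/384
  (V=2, U=2, Y=3, W=1, Z=2, X=1) weight 1/384
  (V=2, U=2, Y=5, W=0, Z=2, X=1) weight 1/384
  (V=2, U=2, Y=5, W=1, Z=2, X=1) weight 1/384
  (V=2, U=3, Y=3, W=0, Z=1, X=0) weight 1/768
  (V=2, U=3, Y=3, W=0, Z=1, X=2) weight 1/256
  (V=2, U=3, Y=3, W=1, Z=1, X=0) weight 1/768
  (V=2, U=3, Y=3, W=1, Z=1, X=2) weight 1/256
  … 16 more
Group by U:
  weight(U=2) = 1/48
  weight(U=3) = 1/24
Total weight = 1/48 + 1/24 = 1/16
P(U=2 | obs) = 1/48 / 1/16 = 1/3
P(U=3 | obs) = 1/24 / 1/16 = 2/3

P(U = 3 | obs) = 2/3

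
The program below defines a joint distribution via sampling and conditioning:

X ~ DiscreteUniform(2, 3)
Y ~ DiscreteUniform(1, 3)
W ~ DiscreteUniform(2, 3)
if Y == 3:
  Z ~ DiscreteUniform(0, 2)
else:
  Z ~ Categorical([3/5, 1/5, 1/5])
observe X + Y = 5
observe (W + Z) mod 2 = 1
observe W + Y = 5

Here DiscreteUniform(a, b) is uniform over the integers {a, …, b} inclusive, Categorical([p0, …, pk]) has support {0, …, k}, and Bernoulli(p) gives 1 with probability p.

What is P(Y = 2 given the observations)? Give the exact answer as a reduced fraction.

Enumerate traces; 3 have nonzero weight after conditioning:
  (X=2, Y=3, W=2, Z=1) weight 1/36
  (X=3, Y=2, W=3, Z=0) weight 1/20
  (X=3, Y=2, W=3, Z=2) weight 1/60
Group by Y:
  weight(Y=2) = 1/15
  weight(Y=3) = 1/36
Total weight = 1/15 + 1/36 = 17/180
P(Y=2 | obs) = 1/15 / 17/180 = 12/17
P(Y=3 | obs) = 1/36 / 17/180 = 5/17

P(Y = 2 | obs) = 12/17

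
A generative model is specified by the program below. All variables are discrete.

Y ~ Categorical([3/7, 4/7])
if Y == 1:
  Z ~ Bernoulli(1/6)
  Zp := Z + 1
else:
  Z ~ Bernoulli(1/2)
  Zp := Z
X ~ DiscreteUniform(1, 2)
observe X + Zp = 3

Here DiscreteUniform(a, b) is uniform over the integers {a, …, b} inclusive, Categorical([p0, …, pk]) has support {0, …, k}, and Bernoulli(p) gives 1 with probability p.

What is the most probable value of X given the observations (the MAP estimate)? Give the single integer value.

Enumerate traces; 3 have nonzero weight after conditioning:
  (Y=0, Z=1, X=2) weight 3/28
  (Y=1, Z=0, X=2) weight 5/21
  (Y=1, Z=1, X=1) weight 1/21
Group by X:
  weight(X=1) = 1/21
  weight(X=2) = 29/84
Total weight = 1/21 + 29/84 = 11/28
P(X=1 | obs) = 1/21 / 11/28 = 4/33
P(X=2 | obs) = 29/84 / 11/28 = 29/33
argmax = 2

argmax_v P(X = v | obs) = 2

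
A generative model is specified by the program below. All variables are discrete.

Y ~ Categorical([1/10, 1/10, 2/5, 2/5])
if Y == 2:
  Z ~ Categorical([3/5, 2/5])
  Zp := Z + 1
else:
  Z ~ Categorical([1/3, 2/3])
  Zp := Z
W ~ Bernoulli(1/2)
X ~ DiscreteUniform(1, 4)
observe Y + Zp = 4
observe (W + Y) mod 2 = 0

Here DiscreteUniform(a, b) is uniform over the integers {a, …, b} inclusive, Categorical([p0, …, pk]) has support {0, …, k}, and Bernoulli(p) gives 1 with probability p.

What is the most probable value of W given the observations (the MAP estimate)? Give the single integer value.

Enumerate traces; 8 have nonzero weight after conditioning:
  (Y=2, Z=1, W=0, X=1) weight 1/50
  (Y=2, Z=1, W=0, X=2) weight 1/50
  (Y=2, Z=1, W=0, X=3) weight 1/50
  (Y=2, Z=1, W=0, X=4) weight 1/50
  (Y=3, Z=1, W=1, X=1) weight 1/30
  (Y=3, Z=1, W=1, X=2) weight 1/30
  (Y=3, Z=1, W=1, X=3) weight 1/30
  (Y=3, Z=1, W=1, X=4) weight 1/30
Group by W:
  weight(W=0) = 2/25
  weight(W=1) = 2/15
Total weight = 2/25 + 2/15 = 16/75
P(W=0 | obs) = 2/25 / 16/75 = 3/8
P(W=1 | obs) = 2/15 / 16/75 = 5/8
argmax = 1

argmax_v P(W = v | obs) = 1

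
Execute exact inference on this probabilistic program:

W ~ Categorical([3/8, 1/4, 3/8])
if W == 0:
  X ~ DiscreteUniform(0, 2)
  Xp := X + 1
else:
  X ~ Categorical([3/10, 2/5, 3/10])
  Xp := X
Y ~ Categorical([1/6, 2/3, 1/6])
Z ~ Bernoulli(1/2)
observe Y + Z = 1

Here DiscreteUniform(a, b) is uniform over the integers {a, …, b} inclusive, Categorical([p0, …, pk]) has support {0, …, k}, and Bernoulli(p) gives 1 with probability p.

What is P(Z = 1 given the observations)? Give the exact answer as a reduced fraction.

P(Z = 1 | obs) = 1/5

Enumerate traces; 18 have nonzero weight after conditioning:
  (W=0, X=0, Y=0, Z=1) weight 1/96
  (W=0, X=0, Y=1, Z=0) weight 1/24
  (W=0, X=1, Y=0, Z=1) weight 1/96
  (W=0, X=1, Y=1, Z=0) weight 1/24
  (W=0, X=2, Y=0, Z=1) weight 1/96
  (W=0, X=2, Y=1, Z=0) weight 1/24
  (W=1, X=0, Y=0, Z=1) weight 1/160
  (W=1, X=0, Y=1, Z=0) weight 1/40
  … 10 more
Group by Z:
  weight(Z=0) = 1/3
  weight(Z=1) = 1/12
Total weight = 1/3 + 1/12 = 5/12
P(Z=0 | obs) = 1/3 / 5/12 = 4/5
P(Z=1 | obs) = 1/12 / 5/12 = 1/5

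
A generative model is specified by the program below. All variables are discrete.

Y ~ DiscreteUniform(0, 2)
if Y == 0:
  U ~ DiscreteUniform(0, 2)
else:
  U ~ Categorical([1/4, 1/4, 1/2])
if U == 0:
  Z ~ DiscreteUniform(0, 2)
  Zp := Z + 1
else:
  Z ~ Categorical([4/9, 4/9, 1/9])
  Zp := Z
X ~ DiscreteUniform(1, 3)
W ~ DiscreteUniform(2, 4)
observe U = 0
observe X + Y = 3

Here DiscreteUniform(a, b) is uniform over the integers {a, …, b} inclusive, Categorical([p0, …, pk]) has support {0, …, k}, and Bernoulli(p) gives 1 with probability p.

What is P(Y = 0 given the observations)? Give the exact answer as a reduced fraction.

Enumerate traces; 27 have nonzero weight after conditioning:
  (Y=0, U=0, Z=0, X=3, W=2) weight 1/243
  (Y=0, U=0, Z=0, X=3, W=3) weight 1/243
  (Y=0, U=0, Z=0, X=3, W=4) weight 1/243
  (Y=0, U=0, Z=1, X=3, W=2) weight 1/243
  (Y=0, U=0, Z=1, X=3, W=3) weight 1/243
  (Y=0, U=0, Z=1, X=3, W=4) weight 1/243
  (Y=0, U=0, Z=2, X=3, W=2) weight 1/243
  (Y=0, U=0, Z=2, X=3, W=3) weight 1/243
  (Y=1, U=0, Z=0, X=2, W=2) weight 1/324
  (Y=2, U=0, Z=0, X=1, W=2) weight 1/324
  … 17 more
Group by Y:
  weight(Y=0) = 1/27
  weight(Y=1) = 1/36
  weight(Y=2) = 1/36
Total weight = 1/27 + 1/36 + 1/36 = 5/54
P(Y=0 | obs) = 1/27 / 5/54 = 2/5
P(Y=1 | obs) = 1/36 / 5/54 = 3/10
P(Y=2 | obs) = 1/36 / 5/54 = 3/10

P(Y = 0 | obs) = 2/5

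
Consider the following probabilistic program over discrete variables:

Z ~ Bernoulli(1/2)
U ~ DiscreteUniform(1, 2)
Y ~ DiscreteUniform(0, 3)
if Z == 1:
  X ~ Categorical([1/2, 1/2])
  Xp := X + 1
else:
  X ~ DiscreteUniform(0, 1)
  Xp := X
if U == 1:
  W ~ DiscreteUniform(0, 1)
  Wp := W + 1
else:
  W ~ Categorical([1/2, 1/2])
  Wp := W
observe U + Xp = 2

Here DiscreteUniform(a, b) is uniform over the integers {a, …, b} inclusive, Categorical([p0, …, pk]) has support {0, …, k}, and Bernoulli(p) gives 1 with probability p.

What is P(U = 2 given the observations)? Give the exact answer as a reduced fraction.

Enumerate traces; 24 have nonzero weight after conditioning:
  (Z=0, U=1, Y=0, X=1, W=0) weight 1/64
  (Z=0, U=1, Y=0, X=1, W=1) weight 1/64
  (Z=0, U=1, Y=1, X=1, W=0) weight 1/64
  (Z=0, U=1, Y=1, X=1, W=1) weight 1/64
  (Z=0, U=1, Y=2, X=1, W=0) weight 1/64
  (Z=0, U=1, Y=2, X=1, W=1) weight 1/64
  (Z=0, U=1, Y=3, X=1, W=0) weight 1/64
  (Z=0, U=1, Y=3, X=1, W=1) weight 1/64
  (Z=0, U=2, Y=0, X=0, W=0) weight 1/64
  … 15 more
Group by U:
  weight(U=1) = 1/4
  weight(U=2) = 1/8
Total weight = 1/4 + 1/8 = 3/8
P(U=1 | obs) = 1/4 / 3/8 = 2/3
P(U=2 | obs) = 1/8 / 3/8 = 1/3

P(U = 2 | obs) = 1/3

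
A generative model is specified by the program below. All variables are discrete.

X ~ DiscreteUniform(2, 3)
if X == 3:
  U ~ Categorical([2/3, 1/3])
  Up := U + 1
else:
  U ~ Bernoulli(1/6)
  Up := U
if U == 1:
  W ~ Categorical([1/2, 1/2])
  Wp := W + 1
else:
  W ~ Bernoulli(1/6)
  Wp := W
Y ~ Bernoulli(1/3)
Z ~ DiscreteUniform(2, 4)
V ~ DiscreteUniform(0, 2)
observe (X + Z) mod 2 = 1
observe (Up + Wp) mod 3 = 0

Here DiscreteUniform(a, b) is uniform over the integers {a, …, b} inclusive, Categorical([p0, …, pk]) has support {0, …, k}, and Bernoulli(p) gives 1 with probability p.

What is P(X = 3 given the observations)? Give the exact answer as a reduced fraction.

Enumerate traces; 24 have nonzero weight after conditioning:
  (X=2, U=0, W=0, Y=0, Z=3, V=0) weight 25/972
  (X=2, U=0, W=0, Y=0, Z=3, V=1) weight 25/972
  (X=2, U=0, W=0, Y=0, Z=3, V=2) weight 25/972
  (X=2, U=0, W=0, Y=1, Z=3, V=0) weight 25/1944
  (X=2, U=0, W=0, Y=1, Z=3, V=1) weight 25/1944
  (X=2, U=0, W=0, Y=1, Z=3, V=2) weight 25/1944
  (X=2, U=1, W=1, Y=0, Z=3, V=0) weight 1/324
  (X=2, U=1, W=1, Y=0, Z=3, V=1) weight 1/324
  (X=3, U=1, W=0, Y=0, Z=2, V=0) weight 1/162
  … 15 more
Group by X:
  weight(X=2) = 7/54
  weight(X=3) = 1/18
Total weight = 7/54 + 1/18 = 5/27
P(X=2 | obs) = 7/54 / 5/27 = 7/10
P(X=3 | obs) = 1/18 / 5/27 = 3/10

P(X = 3 | obs) = 3/10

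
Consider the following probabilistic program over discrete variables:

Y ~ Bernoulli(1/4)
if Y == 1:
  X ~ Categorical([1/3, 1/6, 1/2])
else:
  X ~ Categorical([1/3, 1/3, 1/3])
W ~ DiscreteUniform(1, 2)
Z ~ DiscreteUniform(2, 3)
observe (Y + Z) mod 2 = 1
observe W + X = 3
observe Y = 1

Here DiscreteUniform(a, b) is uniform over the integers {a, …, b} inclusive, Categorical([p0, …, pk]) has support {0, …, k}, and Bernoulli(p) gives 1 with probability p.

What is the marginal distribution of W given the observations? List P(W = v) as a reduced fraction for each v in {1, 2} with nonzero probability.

Enumerate traces; 2 have nonzero weight after conditioning:
  (Y=1, X=1, W=2, Z=2) weight 1/96
  (Y=1, X=2, W=1, Z=2) weight 1/32
Group by W:
  weight(W=1) = 1/32
  weight(W=2) = 1/96
Total weight = 1/32 + 1/96 = 1/24
P(W=1 | obs) = 1/32 / 1/24 = 3/4
P(W=2 | obs) = 1/96 / 1/24 = 1/4

P(W=1) = 3/4, P(W=2) = 1/4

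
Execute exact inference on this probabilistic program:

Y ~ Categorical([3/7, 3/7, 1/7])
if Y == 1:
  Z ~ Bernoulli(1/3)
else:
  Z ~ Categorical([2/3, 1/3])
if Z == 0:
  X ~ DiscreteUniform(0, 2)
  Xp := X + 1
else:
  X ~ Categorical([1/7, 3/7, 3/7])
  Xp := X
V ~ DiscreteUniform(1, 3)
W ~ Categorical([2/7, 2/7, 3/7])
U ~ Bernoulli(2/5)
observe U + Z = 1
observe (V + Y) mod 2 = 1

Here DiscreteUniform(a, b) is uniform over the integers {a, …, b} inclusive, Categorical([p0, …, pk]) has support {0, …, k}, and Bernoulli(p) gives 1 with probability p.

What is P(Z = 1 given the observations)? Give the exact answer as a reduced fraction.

P(Z = 1 | obs) = 3/7

Enumerate traces; 90 have nonzero weight after conditioning:
  (Y=0, Z=0, X=0, V=1, W=0, U=1) weight 8/2205
  (Y=0, Z=0, X=0, V=1, W=1, U=1) weight 8/2205
  (Y=0, Z=0, X=0, V=1, W=2, U=1) weight 4/735
  (Y=0, Z=0, X=0, V=3, W=0, U=1) weight 8/2205
  (Y=0, Z=0, X=0, V=3, W=1, U=1) weight 8/2205
  (Y=0, Z=0, X=0, V=3, W=2, U=1) weight 4/735
  (Y=0, Z=0, X=1, V=1, W=0, U=1) weight 8/2205
  (Y=0, Z=0, X=1, V=1, W=1, U=1) weight 8/2205
  (Y=0, Z=1, X=0, V=1, W=0, U=0) weight 2/1715
  … 81 more
Group by Z:
  weight(Z=0) = 44/315
  weight(Z=1) = 11/105
Total weight = 44/315 + 11/105 = 11/45
P(Z=0 | obs) = 44/315 / 11/45 = 4/7
P(Z=1 | obs) = 11/105 / 11/45 = 3/7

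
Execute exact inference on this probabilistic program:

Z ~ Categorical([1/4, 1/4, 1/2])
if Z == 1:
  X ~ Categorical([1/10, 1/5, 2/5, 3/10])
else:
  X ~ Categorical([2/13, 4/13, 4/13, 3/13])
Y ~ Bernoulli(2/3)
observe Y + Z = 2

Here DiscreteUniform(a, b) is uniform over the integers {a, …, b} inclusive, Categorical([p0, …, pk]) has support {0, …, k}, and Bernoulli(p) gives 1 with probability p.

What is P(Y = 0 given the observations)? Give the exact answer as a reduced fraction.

P(Y = 0 | obs) = 1/2

Enumerate traces; 8 have nonzero weight after conditioning:
  (Z=1, X=0, Y=1) weight 1/60
  (Z=1, X=1, Y=1) weight 1/30
  (Z=1, X=2, Y=1) weight 1/15
  (Z=1, X=3, Y=1) weight 1/20
  (Z=2, X=0, Y=0) weight 1/39
  (Z=2, X=1, Y=0) weight 2/39
  (Z=2, X=2, Y=0) weight 2/39
  (Z=2, X=3, Y=0) weight 1/26
Group by Y:
  weight(Y=0) = 1/6
  weight(Y=1) = 1/6
Total weight = 1/6 + 1/6 = 1/3
P(Y=0 | obs) = 1/6 / 1/3 = 1/2
P(Y=1 | obs) = 1/6 / 1/3 = 1/2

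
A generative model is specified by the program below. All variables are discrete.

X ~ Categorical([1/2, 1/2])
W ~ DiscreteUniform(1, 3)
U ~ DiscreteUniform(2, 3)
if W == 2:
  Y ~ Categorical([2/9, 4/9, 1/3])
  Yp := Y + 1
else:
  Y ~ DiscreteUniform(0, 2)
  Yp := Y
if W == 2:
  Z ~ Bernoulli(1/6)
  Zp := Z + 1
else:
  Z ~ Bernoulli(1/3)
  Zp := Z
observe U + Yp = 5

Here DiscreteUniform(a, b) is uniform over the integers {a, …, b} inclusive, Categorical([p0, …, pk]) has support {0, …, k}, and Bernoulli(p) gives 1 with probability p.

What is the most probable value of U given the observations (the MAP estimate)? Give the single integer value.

argmax_v P(U = v | obs) = 3

Enumerate traces; 16 have nonzero weight after conditioning:
  (X=0, W=1, U=3, Y=2, Z=0) weight 1/54
  (X=0, W=1, U=3, Y=2, Z=1) weight 1/108
  (X=0, W=2, U=2, Y=2, Z=0) weight 5/216
  (X=0, W=2, U=2, Y=2, Z=1) weight 1/216
  (X=0, W=2, U=3, Y=1, Z=0) weight 5/162
  (X=0, W=2, U=3, Y=1, Z=1) weight 1/162
  (X=0, W=3, U=3, Y=2, Z=0) weight 1/54
  (X=0, W=3, U=3, Y=2, Z=1) weight 1/108
  … 8 more
Group by U:
  weight(U=2) = 1/18
  weight(U=3) = 5/27
Total weight = 1/18 + 5/27 = 13/54
P(U=2 | obs) = 1/18 / 13/54 = 3/13
P(U=3 | obs) = 5/27 / 13/54 = 10/13
argmax = 3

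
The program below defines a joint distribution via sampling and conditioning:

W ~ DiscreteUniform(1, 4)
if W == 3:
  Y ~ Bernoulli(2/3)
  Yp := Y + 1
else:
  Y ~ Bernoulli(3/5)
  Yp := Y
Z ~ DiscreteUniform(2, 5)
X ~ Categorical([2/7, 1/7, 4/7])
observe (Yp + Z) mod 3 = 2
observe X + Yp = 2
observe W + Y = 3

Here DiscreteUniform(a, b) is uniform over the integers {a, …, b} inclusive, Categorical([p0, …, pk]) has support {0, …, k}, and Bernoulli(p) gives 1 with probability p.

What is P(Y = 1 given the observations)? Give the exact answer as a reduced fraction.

P(Y = 1 | obs) = 9/14

Enumerate traces; 2 have nonzero weight after conditioning:
  (W=2, Y=1, Z=4, X=1) weight 3/560
  (W=3, Y=0, Z=4, X=1) weight 1/336
Group by Y:
  weight(Y=0) = 1/336
  weight(Y=1) = 3/560
Total weight = 1/336 + 3/560 = 1/120
P(Y=0 | obs) = 1/336 / 1/120 = 5/14
P(Y=1 | obs) = 3/560 / 1/120 = 9/14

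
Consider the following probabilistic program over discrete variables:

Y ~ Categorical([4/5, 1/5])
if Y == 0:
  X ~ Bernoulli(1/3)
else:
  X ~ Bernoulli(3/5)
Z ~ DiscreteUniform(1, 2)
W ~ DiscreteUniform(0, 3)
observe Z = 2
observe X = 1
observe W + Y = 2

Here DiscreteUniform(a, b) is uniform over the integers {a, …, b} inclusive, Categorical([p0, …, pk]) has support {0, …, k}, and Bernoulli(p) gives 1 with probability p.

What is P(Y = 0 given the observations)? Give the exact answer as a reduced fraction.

P(Y = 0 | obs) = 20/29

Enumerate traces; 2 have nonzero weight after conditioning:
  (Y=0, X=1, Z=2, W=2) weight 1/30
  (Y=1, X=1, Z=2, W=1) weight 3/200
Group by Y:
  weight(Y=0) = 1/30
  weight(Y=1) = 3/200
Total weight = 1/30 + 3/200 = 29/600
P(Y=0 | obs) = 1/30 / 29/600 = 20/29
P(Y=1 | obs) = 3/200 / 29/600 = 9/29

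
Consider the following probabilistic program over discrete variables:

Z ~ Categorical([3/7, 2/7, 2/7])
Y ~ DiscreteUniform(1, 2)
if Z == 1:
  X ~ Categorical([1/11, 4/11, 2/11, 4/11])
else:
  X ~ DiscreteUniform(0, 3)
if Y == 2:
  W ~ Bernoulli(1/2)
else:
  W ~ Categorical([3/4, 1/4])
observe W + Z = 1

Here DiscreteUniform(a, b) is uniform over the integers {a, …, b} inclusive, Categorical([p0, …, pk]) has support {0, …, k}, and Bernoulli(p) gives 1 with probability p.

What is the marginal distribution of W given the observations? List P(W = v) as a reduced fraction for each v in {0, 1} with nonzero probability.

P(W=0) = 10/19, P(W=1) = 9/19

Enumerate traces; 16 have nonzero weight after conditioning:
  (Z=0, Y=1, X=0, W=1) weight 3/224
  (Z=0, Y=1, X=1, W=1) weight 3/224
  (Z=0, Y=1, X=2, W=1) weight 3/224
  (Z=0, Y=1, X=3, W=1) weight 3/224
  (Z=0, Y=2, X=0, W=1) weight 3/112
  (Z=0, Y=2, X=1, W=1) weight 3/112
  (Z=0, Y=2, X=2, W=1) weight 3/112
  (Z=0, Y=2, X=3, W=1) weight 3/112
  (Z=1, Y=1, X=0, W=0) weight 3/308
  … 7 more
Group by W:
  weight(W=0) = 5/28
  weight(W=1) = 9/56
Total weight = 5/28 + 9/56 = 19/56
P(W=0 | obs) = 5/28 / 19/56 = 10/19
P(W=1 | obs) = 9/56 / 19/56 = 9/19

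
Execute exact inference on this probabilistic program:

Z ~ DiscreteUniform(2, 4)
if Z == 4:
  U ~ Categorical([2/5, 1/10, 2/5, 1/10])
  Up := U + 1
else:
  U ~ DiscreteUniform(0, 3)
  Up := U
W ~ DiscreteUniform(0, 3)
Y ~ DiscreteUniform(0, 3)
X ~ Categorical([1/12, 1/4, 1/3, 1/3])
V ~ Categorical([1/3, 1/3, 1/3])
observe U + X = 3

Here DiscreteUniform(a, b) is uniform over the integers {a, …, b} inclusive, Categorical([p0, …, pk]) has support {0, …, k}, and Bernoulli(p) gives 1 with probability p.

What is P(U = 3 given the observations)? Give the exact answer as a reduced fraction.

Enumerate traces; 576 have nonzero weight after conditioning:
  (Z=2, U=0, W=0, Y=0, X=3, V=0) weight 1/1728
  (Z=2, U=0, W=0, Y=0, X=3, V=1) weight 1/1728
  (Z=2, U=0, W=0, Y=0, X=3, V=2) weight 1/1728
  (Z=2, U=0, W=0, Y=1, X=3, V=0) weight 1/1728
  (Z=2, U=0, W=0, Y=1, X=3, V=1) weight 1/1728
  (Z=2, U=0, W=0, Y=1, X=3, V=2) weight 1/1728
  (Z=2, U=0, W=0, Y=2, X=3, V=0) weight 1/1728
  (Z=2, U=0, W=0, Y=2, X=3, V=1) weight 1/1728
  (Z=2, U=1, W=0, Y=0, X=2, V=0) weight 1/1728
  (Z=2, U=2, W=0, Y=0, X=1, V=0) weight 1/2304
  … 566 more
Group by U:
  weight(U=0) = 1/10
  weight(U=1) = 1/15
  weight(U=2) = 3/40
  weight(U=3) = 1/60
Total weight = 1/10 + 1/15 + 3/40 + 1/60 = 31/120
P(U=0 | obs) = 1/10 / 31/120 = 12/31
P(U=1 | obs) = 1/15 / 31/120 = 8/31
P(U=2 | obs) = 3/40 / 31/120 = 9/31
P(U=3 | obs) = 1/60 / 31/120 = 2/31

P(U = 3 | obs) = 2/31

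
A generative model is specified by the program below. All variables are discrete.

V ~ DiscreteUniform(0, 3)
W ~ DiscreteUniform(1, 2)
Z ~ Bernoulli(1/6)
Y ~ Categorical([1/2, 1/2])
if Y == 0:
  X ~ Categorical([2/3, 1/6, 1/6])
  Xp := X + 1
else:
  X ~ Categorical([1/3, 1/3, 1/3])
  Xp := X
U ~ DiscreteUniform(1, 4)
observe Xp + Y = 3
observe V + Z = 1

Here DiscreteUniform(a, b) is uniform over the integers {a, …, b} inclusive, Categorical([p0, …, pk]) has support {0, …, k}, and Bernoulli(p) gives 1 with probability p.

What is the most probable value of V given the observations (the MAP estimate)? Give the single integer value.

argmax_v P(V = v | obs) = 1

Enumerate traces; 32 have nonzero weight after conditioning:
  (V=0, W=1, Z=1, Y=0, X=2, U=1) weight 1/2304
  (V=0, W=1, Z=1, Y=0, X=2, U=2) weight 1/2304
  (V=0, W=1, Z=1, Y=0, X=2, U=3) weight 1/2304
  (V=0, W=1, Z=1, Y=0, X=2, U=4) weight 1/2304
  (V=0, W=1, Z=1, Y=1, X=2, U=1) weight 1/1152
  (V=0, W=1, Z=1, Y=1, X=2, U=2) weight 1/1152
  (V=0, W=1, Z=1, Y=1, X=2, U=3) weight 1/1152
  (V=0, W=1, Z=1, Y=1, X=2, U=4) weight 1/1152
  (V=1, W=1, Z=0, Y=0, X=2, U=1) weight 5/2304
  … 23 more
Group by V:
  weight(V=0) = 1/96
  weight(V=1) = 5/96
Total weight = 1/96 + 5/96 = 1/16
P(V=0 | obs) = 1/96 / 1/16 = 1/6
P(V=1 | obs) = 5/96 / 1/16 = 5/6
argmax = 1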